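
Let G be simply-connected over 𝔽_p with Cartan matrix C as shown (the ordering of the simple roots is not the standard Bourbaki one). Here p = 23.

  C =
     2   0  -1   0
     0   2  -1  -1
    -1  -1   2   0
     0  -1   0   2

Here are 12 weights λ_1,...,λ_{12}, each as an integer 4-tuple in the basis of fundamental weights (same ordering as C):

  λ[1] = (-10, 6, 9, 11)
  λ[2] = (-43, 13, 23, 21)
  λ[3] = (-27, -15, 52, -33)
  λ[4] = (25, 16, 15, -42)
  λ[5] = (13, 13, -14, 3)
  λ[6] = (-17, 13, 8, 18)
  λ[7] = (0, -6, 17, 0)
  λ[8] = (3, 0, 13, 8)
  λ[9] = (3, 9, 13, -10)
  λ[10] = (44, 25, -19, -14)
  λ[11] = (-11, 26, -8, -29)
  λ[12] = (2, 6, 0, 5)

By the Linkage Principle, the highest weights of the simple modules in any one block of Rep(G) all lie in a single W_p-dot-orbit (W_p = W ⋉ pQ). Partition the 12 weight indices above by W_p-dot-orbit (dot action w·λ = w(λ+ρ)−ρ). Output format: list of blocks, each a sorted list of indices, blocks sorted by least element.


Root system A_4: the 4×4 matrix C matches after relabeling.

Ā_23 reps of the 12 weights (A_4, coords as presented):

    [1] (3, 7, 1, 6)
    [2] (1, 1, 13, 4)
    [3] (7, 4, 3, 0)
    [4] (4, 10, 3, 5)
    [5] (1, 1, 13, 4)
    [6] (7, 4, 3, 0)
    [7] (1, 1, 13, 4)
    [8] (1, 1, 13, 4)
    [9] (1, 1, 13, 4)
    [10] (4, 10, 3, 5)
    [11] (4, 10, 3, 5)
    [12] (3, 7, 1, 6)

These 12 weights hit 4 W_23-dot-orbits; sizes (2, 5, 2, 3):

[[1, 12], [2, 5, 7, 8, 9], [3, 6], [4, 10, 11]]


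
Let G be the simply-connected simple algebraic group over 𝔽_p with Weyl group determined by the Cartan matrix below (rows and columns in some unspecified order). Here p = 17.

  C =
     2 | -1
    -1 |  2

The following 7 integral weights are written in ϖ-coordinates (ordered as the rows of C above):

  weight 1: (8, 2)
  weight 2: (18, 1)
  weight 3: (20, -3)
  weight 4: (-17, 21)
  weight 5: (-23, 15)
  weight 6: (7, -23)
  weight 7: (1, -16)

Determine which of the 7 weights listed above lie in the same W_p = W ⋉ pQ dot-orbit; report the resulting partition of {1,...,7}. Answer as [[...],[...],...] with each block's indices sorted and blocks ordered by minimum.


C ↔ A_2 under row/col permutation; |W(A_2)| = 6.

Ā_17 reps of the 7 weights (A_2, coords as presented):

  λ_1 → (9, 3)
  λ_2 → (13, 2)
  λ_3 → (13, 2)
  λ_4 → (11, 1)
  λ_5 → (11, 1)
  λ_6 → (9, 3)
  λ_7 → (13, 2)

Linkage partition of the 7 weights (3 classes, p=17):

[[1, 6], [2, 3, 7], [4, 5]]


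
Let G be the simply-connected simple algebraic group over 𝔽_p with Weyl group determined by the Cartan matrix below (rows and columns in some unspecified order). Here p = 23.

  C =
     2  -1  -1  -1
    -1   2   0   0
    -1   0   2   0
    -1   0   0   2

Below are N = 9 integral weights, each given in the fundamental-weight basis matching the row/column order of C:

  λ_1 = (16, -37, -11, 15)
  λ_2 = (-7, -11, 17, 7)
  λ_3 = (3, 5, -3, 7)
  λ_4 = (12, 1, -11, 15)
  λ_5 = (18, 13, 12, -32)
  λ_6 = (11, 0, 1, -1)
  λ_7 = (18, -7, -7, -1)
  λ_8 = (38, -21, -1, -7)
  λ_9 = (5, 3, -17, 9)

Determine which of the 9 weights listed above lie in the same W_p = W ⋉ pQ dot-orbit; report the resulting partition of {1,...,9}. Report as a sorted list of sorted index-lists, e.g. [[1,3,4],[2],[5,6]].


Root system D_4: the 4×4 matrix C matches after relabeling.

Folding the 9 weights λ_j+ρ into Ā_23 (reps in the given 4-coord order):

  1: (4, 6, 6, 0) · 2: (2, 6, 2, 8) · 3: (2, 6, 2, 8) · 4: (2, 6, 2, 8) · 5: (8, 1, 2, 0) · 6: (8, 1, 2, 0) · 7: (4, 6, 6, 0) · 8: (4, 6, 6, 0) · 9: (4, 6, 6, 0)

3 distinct reps among the 9 weights ⇒ 3 W_23-linkage classes:

[[1, 7, 8, 9], [2, 3, 4], [5, 6]]


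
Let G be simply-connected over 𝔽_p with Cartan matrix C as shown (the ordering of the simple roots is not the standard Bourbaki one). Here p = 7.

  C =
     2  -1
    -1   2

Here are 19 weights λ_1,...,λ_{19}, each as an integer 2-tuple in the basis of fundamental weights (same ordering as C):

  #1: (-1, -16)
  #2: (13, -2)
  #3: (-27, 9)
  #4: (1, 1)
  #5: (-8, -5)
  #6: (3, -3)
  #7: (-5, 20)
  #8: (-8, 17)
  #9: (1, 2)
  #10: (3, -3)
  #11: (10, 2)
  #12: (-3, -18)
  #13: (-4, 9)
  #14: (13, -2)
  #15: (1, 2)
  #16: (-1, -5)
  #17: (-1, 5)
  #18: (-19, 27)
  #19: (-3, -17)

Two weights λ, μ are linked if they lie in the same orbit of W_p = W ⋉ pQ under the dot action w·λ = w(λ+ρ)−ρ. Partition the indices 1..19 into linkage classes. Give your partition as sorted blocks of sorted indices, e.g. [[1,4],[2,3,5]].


A_2 Cartan matrix, 2 simple roots permuted; ρ=(1,1).

W_7-reps of the 19 weights in Ā_7 (same 2-coord order as C):

  1: (0, 6)
  2: (0, 6)
  3: (2, 2)
  4: (2, 2)
  5: (0, 3)
  6: (2, 2)
  7: (0, 4)
  8: (0, 4)
  9: (2, 3)
  10: (2, 2)
  11: (0, 4)
  12: (2, 2)
  13: (0, 4)
  14: (0, 6)
  15: (2, 3)
  16: (4, 0)
  17: (0, 6)
  18: (0, 4)
  19: (2, 3)

The 19 indices split into 6 linkage classes (same alcove rep ⇔ same W_7-dot-orbit):

[[1, 2, 14, 17], [3, 4, 6, 10, 12], [5], [7, 8, 11, 13, 18], [9, 15, 19], [16]]


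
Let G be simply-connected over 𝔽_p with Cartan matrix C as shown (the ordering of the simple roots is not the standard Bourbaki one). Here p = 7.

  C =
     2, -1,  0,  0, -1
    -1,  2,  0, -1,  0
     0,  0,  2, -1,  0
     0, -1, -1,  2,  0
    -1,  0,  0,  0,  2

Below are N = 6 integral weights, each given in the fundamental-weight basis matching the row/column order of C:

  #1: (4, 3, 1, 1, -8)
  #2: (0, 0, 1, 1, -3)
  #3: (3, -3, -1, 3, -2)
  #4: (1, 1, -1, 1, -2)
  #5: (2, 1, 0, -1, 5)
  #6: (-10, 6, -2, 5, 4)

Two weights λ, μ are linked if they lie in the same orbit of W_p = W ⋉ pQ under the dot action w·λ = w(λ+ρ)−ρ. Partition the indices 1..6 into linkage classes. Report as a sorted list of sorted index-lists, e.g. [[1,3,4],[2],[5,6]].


Root system A_5: the 5×5 matrix C matches after relabeling.

W_7-reps of the 6 weights in Ā_7 (same 5-coord order as C):

  λ_1 → (1, 0, 2, 2, 1)
  λ_2 → (1, 0, 2, 2, 1)
  λ_3 → (1, 2, 0, 2, 1)
  λ_4 → (1, 2, 0, 2, 1)
  λ_5 → (1, 2, 0, 2, 1)
  λ_6 → (1, 0, 2, 2, 1)

2 distinct reps among the 6 weights ⇒ 2 W_7-linkage classes:

[[1, 2, 6], [3, 4, 5]]


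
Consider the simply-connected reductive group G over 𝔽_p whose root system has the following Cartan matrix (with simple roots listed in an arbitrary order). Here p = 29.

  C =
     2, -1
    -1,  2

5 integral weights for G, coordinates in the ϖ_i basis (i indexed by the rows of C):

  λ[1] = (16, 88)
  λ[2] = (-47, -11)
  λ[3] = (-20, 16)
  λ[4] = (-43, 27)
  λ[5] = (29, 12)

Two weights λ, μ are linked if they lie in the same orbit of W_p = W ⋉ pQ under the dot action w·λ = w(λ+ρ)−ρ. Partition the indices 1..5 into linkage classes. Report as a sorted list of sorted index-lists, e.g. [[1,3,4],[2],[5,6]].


Root system A_2: the 2×2 matrix C matches after relabeling.

λ_j+ρ reflected into Ā_29 (⟨·,θ^∨⟩≤29); 2-tuples as given:

    1: (17, 2)
    2: (17, 2)
    3: (17, 2)
    4: (15, 1)
    5: (15, 1)

The 5 indices split into 2 linkage classes (same alcove rep ⇔ same W_29-dot-orbit):

[[1, 2, 3], [4, 5]]


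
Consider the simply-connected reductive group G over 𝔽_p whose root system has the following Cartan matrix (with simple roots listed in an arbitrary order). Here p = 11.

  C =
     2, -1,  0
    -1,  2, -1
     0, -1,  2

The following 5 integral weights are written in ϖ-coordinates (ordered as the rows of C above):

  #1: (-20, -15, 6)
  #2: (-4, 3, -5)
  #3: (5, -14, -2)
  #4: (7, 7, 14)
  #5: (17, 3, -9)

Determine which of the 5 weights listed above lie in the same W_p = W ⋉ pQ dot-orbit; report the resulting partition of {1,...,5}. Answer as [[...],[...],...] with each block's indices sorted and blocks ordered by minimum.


C ↔ A_3 under row/col permutation; |W(A_3)| = 24.

Folding the 5 weights λ_j+ρ into Ā_11 (reps in the given 3-coord order):

  λ_1 → (0, 3, 4);  λ_2 → (0, 3, 1);  λ_3 → (2, 5, 3);  λ_4 → (2, 5, 3);  λ_5 → (0, 3, 4)

3 distinct reps among the 5 weights ⇒ 3 W_11-linkage classes:

[[1, 5], [2], [3, 4]]


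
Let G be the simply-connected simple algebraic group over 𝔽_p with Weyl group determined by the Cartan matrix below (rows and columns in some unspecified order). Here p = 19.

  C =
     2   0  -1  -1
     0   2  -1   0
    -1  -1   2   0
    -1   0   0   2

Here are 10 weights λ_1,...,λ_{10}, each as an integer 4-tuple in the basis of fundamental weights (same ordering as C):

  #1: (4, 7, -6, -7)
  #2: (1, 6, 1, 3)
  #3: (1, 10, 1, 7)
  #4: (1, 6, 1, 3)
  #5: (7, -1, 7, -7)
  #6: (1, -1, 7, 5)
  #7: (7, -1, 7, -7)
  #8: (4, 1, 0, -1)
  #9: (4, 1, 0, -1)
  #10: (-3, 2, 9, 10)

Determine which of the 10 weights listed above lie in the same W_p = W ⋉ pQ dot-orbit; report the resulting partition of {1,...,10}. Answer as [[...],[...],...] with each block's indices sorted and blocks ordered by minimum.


Type A_4, rank 4, |W|=120; reorder rows/cols to standard.

Each λ_j+ρ reduced to Ā_19; 4-tuples below use C's row order:

    [1] (5, 2, 1, 0)
    [2] (2, 7, 2, 4)
    [3] (2, 7, 2, 4)
    [4] (2, 7, 2, 4)
    [5] (2, 0, 8, 6)
    [6] (2, 0, 8, 6)
    [7] (2, 0, 8, 6)
    [8] (5, 2, 1, 0)
    [9] (5, 2, 1, 0)
    [10] (2, 0, 8, 6)

These 10 weights hit 3 W_19-dot-orbits; sizes (3, 3, 4):

[[1, 8, 9], [2, 3, 4], [5, 6, 7, 10]]


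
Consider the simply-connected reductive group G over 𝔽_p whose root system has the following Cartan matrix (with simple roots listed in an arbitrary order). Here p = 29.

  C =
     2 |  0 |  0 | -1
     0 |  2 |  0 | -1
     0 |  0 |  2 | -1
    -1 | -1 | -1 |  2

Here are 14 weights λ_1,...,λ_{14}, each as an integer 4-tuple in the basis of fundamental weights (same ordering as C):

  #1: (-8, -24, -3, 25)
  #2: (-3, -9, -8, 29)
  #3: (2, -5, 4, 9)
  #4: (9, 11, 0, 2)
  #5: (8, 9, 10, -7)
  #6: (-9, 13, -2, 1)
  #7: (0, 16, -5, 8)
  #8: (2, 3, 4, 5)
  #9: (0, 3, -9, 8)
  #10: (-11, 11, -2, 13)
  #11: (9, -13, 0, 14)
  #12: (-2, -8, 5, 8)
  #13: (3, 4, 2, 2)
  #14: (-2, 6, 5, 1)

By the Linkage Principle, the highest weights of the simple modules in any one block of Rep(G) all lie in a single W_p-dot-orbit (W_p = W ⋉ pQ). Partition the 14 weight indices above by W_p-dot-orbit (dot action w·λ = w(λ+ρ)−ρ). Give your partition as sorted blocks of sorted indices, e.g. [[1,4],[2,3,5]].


Dynkin diagram of C (from the 6 off-diagonal −1 entries): D_4.

W_29-reps of the 14 weights in Ā_29 (same 4-coord order as C):

  λ_1+ρ ↦ (1, 17, 4, 2) · λ_2+ρ ↦ (1, 7, 6, 1) · λ_3+ρ ↦ (3, 4, 5, 6) · λ_4+ρ ↦ (10, 12, 1, 3) · λ_5+ρ ↦ (3, 4, 5, 6) · λ_6+ρ ↦ (1, 7, 6, 1) · λ_7+ρ ↦ (1, 17, 4, 2) · λ_8+ρ ↦ (3, 4, 5, 6) · λ_9+ρ ↦ (1, 4, 8, 1) · λ_10+ρ ↦ (10, 12, 1, 3) · λ_11+ρ ↦ (10, 12, 1, 3) · λ_12+ρ ↦ (1, 7, 6, 1) · λ_13+ρ ↦ (4, 5, 3, 3) · λ_14+ρ ↦ (1, 7, 6, 1)

Partition of {1..14} into 6 W_29-dot-orbits:

[[1, 7], [2, 6, 12, 14], [3, 5, 8], [4, 10, 11], [9], [13]]


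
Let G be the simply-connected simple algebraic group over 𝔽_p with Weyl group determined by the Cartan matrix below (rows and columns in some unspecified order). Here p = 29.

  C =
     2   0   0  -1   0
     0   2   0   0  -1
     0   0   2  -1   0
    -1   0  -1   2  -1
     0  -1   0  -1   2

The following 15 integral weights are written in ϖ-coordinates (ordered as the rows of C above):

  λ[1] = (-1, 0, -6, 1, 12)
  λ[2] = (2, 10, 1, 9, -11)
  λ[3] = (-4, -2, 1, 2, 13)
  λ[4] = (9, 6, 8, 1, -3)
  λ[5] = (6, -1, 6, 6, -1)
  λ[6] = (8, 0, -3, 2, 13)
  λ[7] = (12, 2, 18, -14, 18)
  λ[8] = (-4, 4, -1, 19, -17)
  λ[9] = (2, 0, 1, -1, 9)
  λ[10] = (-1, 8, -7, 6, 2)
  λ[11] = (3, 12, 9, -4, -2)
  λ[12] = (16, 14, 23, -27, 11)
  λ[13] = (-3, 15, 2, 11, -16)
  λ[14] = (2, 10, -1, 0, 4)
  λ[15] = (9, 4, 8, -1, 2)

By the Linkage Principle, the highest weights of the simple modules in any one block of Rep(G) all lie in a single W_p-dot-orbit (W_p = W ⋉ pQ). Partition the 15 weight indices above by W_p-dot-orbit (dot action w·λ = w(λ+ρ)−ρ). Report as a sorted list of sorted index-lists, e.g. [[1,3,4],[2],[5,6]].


Cartan matrix: type D_5 (|W|=1920); un-permuting the 5 rows.

Ā_29 reps of the 15 weights (D_5, coords as presented):

  [1] (3, 1, 2, 0, 10) · [2] (3, 1, 2, 0, 10) · [3] (3, 1, 2, 0, 10) · [4] (10, 5, 9, 0, 2) · [5] (7, 0, 7, 7, 0) · [6] (9, 1, 2, 1, 1) · [7] (0, 9, 6, 1, 3) · [8] (3, 11, 0, 1, 5) · [9] (3, 1, 2, 0, 10) · [10] (0, 9, 6, 1, 3) · [11] (0, 9, 6, 1, 3) · [12] (9, 1, 2, 1, 1) · [13] (3, 1, 2, 0, 10) · [14] (3, 11, 0, 1, 5) · [15] (10, 5, 9, 0, 2)

Grouping the 15 weights by Ā_29-representative: 6 linkage classes.

[[1, 2, 3, 9, 13], [4, 15], [5], [6, 12], [7, 10, 11], [8, 14]]


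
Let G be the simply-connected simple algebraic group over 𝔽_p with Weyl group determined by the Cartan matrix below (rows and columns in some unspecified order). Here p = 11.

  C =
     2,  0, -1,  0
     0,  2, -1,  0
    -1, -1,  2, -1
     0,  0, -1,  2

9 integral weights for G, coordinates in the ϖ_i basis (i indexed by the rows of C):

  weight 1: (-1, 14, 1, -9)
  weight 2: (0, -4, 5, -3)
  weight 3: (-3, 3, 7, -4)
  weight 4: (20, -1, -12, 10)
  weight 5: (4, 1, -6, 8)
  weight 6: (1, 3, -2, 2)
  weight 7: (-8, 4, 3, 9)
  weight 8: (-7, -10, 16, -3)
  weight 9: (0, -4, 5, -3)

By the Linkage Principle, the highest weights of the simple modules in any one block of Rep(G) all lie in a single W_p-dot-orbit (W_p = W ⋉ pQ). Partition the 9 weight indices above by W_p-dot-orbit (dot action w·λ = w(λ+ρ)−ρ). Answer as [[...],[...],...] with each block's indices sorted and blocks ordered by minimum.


D_4 Cartan matrix, 4 simple roots permuted; ρ=(1,1,1,1).

W_11-reps of the 9 weights in Ā_11 (same 4-coord order as C):

  [1] (0, 3, 2, 4);  [2] (1, 3, 1, 2);  [3] (1, 3, 1, 2);  [4] (0, 1, 0, 10);  [5] (0, 3, 2, 4);  [6] (1, 3, 1, 2);  [7] (1, 3, 1, 2);  [8] (0, 3, 2, 4);  [9] (1, 3, 1, 2)

Linkage partition of the 9 weights (3 classes, p=11):

[[1, 5, 8], [2, 3, 6, 7, 9], [4]]


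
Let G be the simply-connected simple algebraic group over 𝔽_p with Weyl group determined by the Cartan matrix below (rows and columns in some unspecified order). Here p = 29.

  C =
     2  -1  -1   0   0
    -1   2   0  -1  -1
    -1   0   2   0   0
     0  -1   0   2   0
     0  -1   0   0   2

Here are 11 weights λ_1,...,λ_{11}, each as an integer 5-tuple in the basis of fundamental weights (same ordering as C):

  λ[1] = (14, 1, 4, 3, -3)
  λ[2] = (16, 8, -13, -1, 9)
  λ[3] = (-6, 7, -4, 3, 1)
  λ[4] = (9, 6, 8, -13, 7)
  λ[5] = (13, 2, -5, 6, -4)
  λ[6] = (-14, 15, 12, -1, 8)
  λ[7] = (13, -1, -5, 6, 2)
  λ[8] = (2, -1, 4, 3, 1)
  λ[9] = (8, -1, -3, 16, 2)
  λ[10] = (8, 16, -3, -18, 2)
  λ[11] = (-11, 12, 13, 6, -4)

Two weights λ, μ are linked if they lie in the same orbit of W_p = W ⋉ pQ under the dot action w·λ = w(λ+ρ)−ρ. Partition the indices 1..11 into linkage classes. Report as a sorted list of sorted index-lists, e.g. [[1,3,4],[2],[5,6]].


Dynkin diagram of C (from the 8 off-diagonal −1 entries): D_5.

W_29-reps of the 11 weights in Ā_29 (same 5-coord order as C):

    λ_1 → (3, 0, 5, 4, 2)
    λ_2 → (5, 0, 4, 7, 3)
    λ_3 → (3, 0, 5, 4, 2)
    λ_4 → (5, 0, 4, 7, 3)
    λ_5 → (5, 0, 4, 7, 3)
    λ_6 → (1, 3, 0, 0, 9)
    λ_7 → (5, 0, 4, 7, 3)
    λ_8 → (3, 0, 5, 4, 2)
    λ_9 → (0, 0, 2, 17, 3)
    λ_10 → (0, 0, 2, 17, 3)
    λ_11 → (5, 0, 4, 7, 3)

Grouping the 11 weights by Ā_29-representative: 4 linkage classes.

[[1, 3, 8], [2, 4, 5, 7, 11], [6], [9, 10]]


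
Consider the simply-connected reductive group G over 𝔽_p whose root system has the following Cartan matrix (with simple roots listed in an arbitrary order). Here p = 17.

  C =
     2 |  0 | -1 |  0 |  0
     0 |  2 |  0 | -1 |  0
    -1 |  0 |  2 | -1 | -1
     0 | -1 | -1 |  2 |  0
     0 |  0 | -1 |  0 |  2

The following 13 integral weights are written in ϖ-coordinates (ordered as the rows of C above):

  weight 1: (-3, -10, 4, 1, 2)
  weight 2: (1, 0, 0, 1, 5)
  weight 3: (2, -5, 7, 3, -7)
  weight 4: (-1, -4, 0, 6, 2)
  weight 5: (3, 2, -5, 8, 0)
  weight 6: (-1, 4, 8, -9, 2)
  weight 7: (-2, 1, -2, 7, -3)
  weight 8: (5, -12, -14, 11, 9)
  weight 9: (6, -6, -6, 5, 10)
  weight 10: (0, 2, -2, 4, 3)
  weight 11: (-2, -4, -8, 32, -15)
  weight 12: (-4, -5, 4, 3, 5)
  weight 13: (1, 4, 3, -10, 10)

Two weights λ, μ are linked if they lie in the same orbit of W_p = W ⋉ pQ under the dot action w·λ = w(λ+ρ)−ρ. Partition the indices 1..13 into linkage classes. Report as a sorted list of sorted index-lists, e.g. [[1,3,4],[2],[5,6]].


D_5 Cartan matrix, 5 simple roots permuted; ρ=(1,1,1,1,1).

W_17-reps of the 13 weights in Ā_17 (same 5-coord order as C):

  [1] (2, 2, 1, 3, 1);  [2] (2, 1, 1, 2, 6);  [3] (3, 4, 2, 0, 6);  [4] (0, 3, 1, 4, 3);  [5] (0, 3, 1, 4, 3);  [6] (0, 3, 1, 4, 3);  [7] (2, 2, 1, 3, 1);  [8] (2, 1, 1, 2, 6);  [9] (2, 1, 1, 2, 6);  [10] (0, 3, 1, 4, 3);  [11] (0, 3, 1, 4, 3);  [12] (3, 4, 2, 0, 6);  [13] (3, 4, 2, 0, 6)

4 distinct reps among the 13 weights ⇒ 4 W_17-linkage classes:

[[1, 7], [2, 8, 9], [3, 12, 13], [4, 5, 6, 10, 11]]


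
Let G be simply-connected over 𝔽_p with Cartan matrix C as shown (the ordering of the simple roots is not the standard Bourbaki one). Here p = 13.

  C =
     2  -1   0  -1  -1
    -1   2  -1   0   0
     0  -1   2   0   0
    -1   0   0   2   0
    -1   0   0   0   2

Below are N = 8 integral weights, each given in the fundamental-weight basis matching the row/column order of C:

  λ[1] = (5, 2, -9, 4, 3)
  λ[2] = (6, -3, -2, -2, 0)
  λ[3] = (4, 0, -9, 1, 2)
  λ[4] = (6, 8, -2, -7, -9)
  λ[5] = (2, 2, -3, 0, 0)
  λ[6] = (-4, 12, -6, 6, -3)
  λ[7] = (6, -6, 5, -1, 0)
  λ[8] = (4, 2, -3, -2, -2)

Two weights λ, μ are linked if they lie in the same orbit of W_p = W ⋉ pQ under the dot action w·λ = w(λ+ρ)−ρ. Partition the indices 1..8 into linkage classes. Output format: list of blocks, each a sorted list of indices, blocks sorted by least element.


Root system D_5: the 5×5 matrix C matches after relabeling.

Folding the 8 weights λ_j+ρ into Ā_13 (reps in the given 5-coord order):

    [1] (2, 2, 1, 0, 1)
    [2] (3, 1, 2, 1, 1)
    [3] (2, 2, 1, 0, 1)
    [4] (3, 1, 2, 1, 1)
    [5] (3, 1, 2, 1, 1)
    [6] (2, 2, 1, 0, 1)
    [7] (2, 2, 1, 0, 1)
    [8] (3, 1, 2, 1, 1)

The 8 indices split into 2 linkage classes (same alcove rep ⇔ same W_13-dot-orbit):

[[1, 3, 6, 7], [2, 4, 5, 8]]


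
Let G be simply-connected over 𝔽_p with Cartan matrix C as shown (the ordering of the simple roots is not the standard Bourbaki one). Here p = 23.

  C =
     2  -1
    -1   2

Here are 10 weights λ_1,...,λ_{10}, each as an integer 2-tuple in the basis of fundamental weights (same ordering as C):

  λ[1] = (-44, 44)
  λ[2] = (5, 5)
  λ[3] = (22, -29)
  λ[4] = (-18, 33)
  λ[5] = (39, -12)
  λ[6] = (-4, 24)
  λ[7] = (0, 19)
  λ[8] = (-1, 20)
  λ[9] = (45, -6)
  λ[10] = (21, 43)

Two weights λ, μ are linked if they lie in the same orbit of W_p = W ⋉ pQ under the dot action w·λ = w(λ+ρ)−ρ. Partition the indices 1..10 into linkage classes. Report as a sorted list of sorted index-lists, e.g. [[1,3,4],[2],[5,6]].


Cartan matrix: type A_2 (|W|=6); un-permuting the 2 rows.

Ā_23 reps of the 10 weights (A_2, coords as presented):

  λ_1 → (1, 20);  λ_2 → (6, 6);  λ_3 → (0, 18);  λ_4 → (6, 6);  λ_5 → (6, 6);  λ_6 → (1, 20);  λ_7 → (1, 20);  λ_8 → (0, 21);  λ_9 → (0, 18);  λ_10 → (1, 20)

These 10 weights hit 4 W_23-dot-orbits; sizes (4, 3, 2, 1):

[[1, 6, 7, 10], [2, 4, 5], [3, 9], [8]]


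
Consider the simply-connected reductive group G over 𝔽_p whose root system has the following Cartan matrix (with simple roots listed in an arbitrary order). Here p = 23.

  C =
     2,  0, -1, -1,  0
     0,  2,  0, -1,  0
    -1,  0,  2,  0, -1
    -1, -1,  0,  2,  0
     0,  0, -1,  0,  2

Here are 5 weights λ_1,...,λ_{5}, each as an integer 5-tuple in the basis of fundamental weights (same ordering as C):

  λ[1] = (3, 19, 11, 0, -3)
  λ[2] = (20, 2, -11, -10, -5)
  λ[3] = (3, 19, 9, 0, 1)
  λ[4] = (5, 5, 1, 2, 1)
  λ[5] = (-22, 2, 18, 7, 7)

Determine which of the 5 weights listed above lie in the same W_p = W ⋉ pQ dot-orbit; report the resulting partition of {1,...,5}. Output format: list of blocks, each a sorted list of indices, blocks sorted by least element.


Root system A_5: the 5×5 matrix C matches after relabeling.

Folding the 5 weights λ_j+ρ into Ā_23 (reps in the given 5-coord order):

  λ_1 → (2, 6, 2, 1, 10) · λ_2 → (2, 6, 2, 1, 10) · λ_3 → (2, 6, 2, 1, 10) · λ_4 → (6, 6, 2, 3, 2) · λ_5 → (6, 6, 2, 3, 2)

The 5 indices split into 2 linkage classes (same alcove rep ⇔ same W_23-dot-orbit):

[[1, 2, 3], [4, 5]]


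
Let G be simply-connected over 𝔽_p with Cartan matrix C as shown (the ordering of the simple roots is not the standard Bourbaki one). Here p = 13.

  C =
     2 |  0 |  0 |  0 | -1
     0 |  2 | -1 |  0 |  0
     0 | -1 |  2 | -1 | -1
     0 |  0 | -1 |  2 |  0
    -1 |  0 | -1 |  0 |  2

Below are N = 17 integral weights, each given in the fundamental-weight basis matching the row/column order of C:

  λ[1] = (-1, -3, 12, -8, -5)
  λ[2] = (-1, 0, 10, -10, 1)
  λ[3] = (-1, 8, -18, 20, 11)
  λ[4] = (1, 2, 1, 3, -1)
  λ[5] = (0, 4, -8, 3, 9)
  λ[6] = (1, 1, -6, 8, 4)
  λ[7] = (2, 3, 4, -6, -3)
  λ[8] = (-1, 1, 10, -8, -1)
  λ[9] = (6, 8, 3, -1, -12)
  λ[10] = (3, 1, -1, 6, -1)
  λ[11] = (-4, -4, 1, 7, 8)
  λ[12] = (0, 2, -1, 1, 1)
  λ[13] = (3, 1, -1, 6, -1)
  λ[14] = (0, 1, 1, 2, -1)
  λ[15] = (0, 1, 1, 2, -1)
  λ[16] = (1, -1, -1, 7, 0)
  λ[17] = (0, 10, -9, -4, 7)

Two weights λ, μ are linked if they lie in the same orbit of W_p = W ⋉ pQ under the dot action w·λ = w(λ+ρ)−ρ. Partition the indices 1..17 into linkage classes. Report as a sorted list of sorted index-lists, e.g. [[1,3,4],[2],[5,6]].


Type D_5, rank 5, |W|=1920; reorder rows/cols to standard.

Alcove-folded reps (p=13, 17 weights, presented ϖ-order):

  1: (4, 2, 0, 7, 0) · 2: (2, 0, 0, 8, 1) · 3: (4, 0, 1, 4, 0) · 4: (2, 3, 2, 4, 0) · 5: (1, 2, 2, 3, 0) · 6: (2, 3, 2, 4, 0) · 7: (1, 2, 2, 3, 0) · 8: (4, 2, 0, 7, 0) · 9: (4, 2, 0, 7, 0) · 10: (4, 2, 0, 7, 0) · 11: (1, 3, 0, 2, 2) · 12: (1, 3, 0, 2, 2) · 13: (4, 2, 0, 7, 0) · 14: (1, 2, 2, 3, 0) · 15: (1, 2, 2, 3, 0) · 16: (2, 0, 0, 8, 1) · 17: (2, 0, 0, 8, 1)

These 17 weights hit 6 W_13-dot-orbits; sizes (5, 3, 1, 2, 4, 2):

[[1, 8, 9, 10, 13], [2, 16, 17], [3], [4, 6], [5, 7, 14, 15], [11, 12]]


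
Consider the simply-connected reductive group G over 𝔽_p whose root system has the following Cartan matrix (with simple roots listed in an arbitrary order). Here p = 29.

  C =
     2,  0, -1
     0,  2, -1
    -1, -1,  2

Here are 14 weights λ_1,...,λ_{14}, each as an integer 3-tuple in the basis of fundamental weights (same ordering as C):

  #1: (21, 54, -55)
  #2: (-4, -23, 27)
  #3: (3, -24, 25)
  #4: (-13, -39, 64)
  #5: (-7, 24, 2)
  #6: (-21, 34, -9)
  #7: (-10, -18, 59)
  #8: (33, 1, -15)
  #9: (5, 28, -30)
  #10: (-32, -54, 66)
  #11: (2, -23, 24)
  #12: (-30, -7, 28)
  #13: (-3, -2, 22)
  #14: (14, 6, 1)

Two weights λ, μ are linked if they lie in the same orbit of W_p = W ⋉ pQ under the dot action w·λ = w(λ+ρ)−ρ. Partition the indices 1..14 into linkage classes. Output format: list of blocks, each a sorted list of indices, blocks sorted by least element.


Root system A_3: the 3×3 matrix C matches after relabeling.

Ā_29 reps of the 14 weights (A_3, coords as presented):

  1: (3, 22, 3)
  2: (3, 22, 3)
  3: (3, 22, 3)
  4: (15, 7, 2)
  5: (3, 22, 3)
  6: (2, 1, 20)
  7: (15, 7, 2)
  8: (15, 7, 2)
  9: (23, 0, 6)
  10: (15, 7, 2)
  11: (3, 22, 3)
  12: (23, 0, 6)
  13: (2, 1, 20)
  14: (15, 7, 2)

Partition of {1..14} into 4 W_29-dot-orbits:

[[1, 2, 3, 5, 11], [4, 7, 8, 10, 14], [6, 13], [9, 12]]


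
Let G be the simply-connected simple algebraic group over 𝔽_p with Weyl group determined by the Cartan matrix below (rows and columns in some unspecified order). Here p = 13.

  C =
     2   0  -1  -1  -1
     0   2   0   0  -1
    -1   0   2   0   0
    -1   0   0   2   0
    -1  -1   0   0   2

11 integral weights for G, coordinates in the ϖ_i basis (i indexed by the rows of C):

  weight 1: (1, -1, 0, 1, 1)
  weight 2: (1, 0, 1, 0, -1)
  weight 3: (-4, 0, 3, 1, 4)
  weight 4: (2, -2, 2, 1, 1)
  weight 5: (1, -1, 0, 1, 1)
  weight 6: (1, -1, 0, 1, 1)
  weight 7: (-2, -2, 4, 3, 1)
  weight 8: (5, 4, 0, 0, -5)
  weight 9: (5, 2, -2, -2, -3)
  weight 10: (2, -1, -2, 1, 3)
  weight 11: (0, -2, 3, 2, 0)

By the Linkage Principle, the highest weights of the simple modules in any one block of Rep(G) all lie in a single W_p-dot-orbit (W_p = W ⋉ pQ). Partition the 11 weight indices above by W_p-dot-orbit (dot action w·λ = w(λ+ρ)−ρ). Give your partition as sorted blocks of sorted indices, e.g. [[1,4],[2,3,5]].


Type D_5, rank 5, |W|=1920; reorder rows/cols to standard.

Alcove-folded reps (p=13, 11 weights, presented ϖ-order):

  λ_1+ρ ↦ (2, 0, 1, 2, 2) · λ_2+ρ ↦ (2, 1, 2, 1, 0) · λ_3+ρ ↦ (2, 1, 1, 1, 2) · λ_4+ρ ↦ (3, 1, 3, 2, 0) · λ_5+ρ ↦ (2, 0, 1, 2, 2) · λ_6+ρ ↦ (2, 0, 1, 2, 2) · λ_7+ρ ↦ (1, 1, 4, 3, 0) · λ_8+ρ ↦ (2, 1, 1, 1, 2) · λ_9+ρ ↦ (2, 1, 1, 1, 2) · λ_10+ρ ↦ (2, 0, 1, 2, 2) · λ_11+ρ ↦ (1, 1, 4, 3, 0)

Grouping the 11 weights by Ā_13-representative: 5 linkage classes.

[[1, 5, 6, 10], [2], [3, 8, 9], [4], [7, 11]]


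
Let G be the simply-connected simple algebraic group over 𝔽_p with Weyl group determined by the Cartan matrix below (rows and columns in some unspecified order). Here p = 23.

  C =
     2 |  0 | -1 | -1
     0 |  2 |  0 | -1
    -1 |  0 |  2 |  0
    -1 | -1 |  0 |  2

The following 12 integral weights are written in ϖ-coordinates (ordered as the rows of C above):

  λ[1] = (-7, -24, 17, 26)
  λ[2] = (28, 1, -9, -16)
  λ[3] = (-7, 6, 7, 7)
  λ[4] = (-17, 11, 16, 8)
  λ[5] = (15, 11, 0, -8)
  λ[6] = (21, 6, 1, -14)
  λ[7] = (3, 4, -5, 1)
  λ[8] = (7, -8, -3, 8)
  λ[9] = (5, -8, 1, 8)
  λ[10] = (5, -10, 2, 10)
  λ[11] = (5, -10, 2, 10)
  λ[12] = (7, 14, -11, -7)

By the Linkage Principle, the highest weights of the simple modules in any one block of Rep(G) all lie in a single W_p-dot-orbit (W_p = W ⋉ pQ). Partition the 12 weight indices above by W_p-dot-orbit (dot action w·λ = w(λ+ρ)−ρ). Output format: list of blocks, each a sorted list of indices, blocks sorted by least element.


Root system A_4: the 4×4 matrix C matches after relabeling.

Alcove-folded reps (p=23, 12 weights, presented ϖ-order):

  λ_1+ρ ↦ (0, 5, 4, 2) · λ_2+ρ ↦ (6, 7, 2, 2) · λ_3+ρ ↦ (6, 7, 2, 2) · λ_4+ρ ↦ (9, 5, 1, 7) · λ_5+ρ ↦ (9, 5, 1, 7) · λ_6+ρ ↦ (9, 5, 1, 7) · λ_7+ρ ↦ (0, 5, 4, 2) · λ_8+ρ ↦ (6, 7, 2, 2) · λ_9+ρ ↦ (6, 7, 2, 2) · λ_10+ρ ↦ (6, 9, 3, 2) · λ_11+ρ ↦ (6, 9, 3, 2) · λ_12+ρ ↦ (6, 7, 2, 2)

Grouping the 12 weights by Ā_23-representative: 4 linkage classes.

[[1, 7], [2, 3, 8, 9, 12], [4, 5, 6], [10, 11]]


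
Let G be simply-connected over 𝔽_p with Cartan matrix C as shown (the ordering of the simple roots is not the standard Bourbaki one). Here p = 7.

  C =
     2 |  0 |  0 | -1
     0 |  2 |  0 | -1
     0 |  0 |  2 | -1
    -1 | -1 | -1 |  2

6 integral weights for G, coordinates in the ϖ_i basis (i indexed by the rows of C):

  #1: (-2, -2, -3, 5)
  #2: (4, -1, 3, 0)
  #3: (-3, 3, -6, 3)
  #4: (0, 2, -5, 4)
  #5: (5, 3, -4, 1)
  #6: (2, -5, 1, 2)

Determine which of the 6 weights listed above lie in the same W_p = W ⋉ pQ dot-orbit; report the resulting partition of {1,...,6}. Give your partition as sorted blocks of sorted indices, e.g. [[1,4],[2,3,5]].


C ↔ D_4 under row/col permutation; |W(D_4)| = 192.

Folding the 6 weights λ_j+ρ into Ā_7 (reps in the given 4-coord order):

  λ_1 → (1, 1, 2, 1)
  λ_2 → (2, 3, 1, 0)
  λ_3 → (1, 1, 2, 1)
  λ_4 → (1, 1, 2, 1)
  λ_5 → (1, 1, 2, 1)
  λ_6 → (2, 3, 1, 0)

The 6 indices split into 2 linkage classes (same alcove rep ⇔ same W_7-dot-orbit):

[[1, 3, 4, 5], [2, 6]]


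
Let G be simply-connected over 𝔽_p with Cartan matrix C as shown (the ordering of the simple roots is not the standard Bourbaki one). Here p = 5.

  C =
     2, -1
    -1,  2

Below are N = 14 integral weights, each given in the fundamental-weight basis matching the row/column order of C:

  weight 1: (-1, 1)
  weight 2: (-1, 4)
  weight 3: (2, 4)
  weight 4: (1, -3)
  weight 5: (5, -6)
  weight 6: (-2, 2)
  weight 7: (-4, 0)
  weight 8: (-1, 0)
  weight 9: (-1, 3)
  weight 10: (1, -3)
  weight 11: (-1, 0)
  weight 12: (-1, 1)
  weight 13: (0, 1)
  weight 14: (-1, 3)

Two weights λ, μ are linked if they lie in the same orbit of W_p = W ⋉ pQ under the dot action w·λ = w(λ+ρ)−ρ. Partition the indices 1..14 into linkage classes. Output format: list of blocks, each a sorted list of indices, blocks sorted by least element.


A_2 Cartan matrix, 2 simple roots permuted; ρ=(1,1).

Folding the 14 weights λ_j+ρ into Ā_5 (reps in the given 2-coord order):

  [1] (0, 2);  [2] (0, 5);  [3] (0, 2);  [4] (0, 2);  [5] (0, 4);  [6] (1, 2);  [7] (1, 2);  [8] (0, 1);  [9] (0, 4);  [10] (0, 2);  [11] (0, 1);  [12] (0, 2);  [13] (1, 2);  [14] (0, 4)

The 14 indices split into 5 linkage classes (same alcove rep ⇔ same W_5-dot-orbit):

[[1, 3, 4, 10, 12], [2], [5, 9, 14], [6, 7, 13], [8, 11]]


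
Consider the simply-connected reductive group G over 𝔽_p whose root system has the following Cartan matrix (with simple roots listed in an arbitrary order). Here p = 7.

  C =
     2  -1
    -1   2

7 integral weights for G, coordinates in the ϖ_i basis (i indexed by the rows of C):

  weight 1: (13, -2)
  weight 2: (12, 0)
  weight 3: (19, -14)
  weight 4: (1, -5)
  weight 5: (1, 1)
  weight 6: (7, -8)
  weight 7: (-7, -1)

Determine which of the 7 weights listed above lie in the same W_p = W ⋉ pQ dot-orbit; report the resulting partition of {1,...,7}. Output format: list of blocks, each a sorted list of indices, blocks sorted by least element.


Cartan matrix: type A_2 (|W|=6); un-permuting the 2 rows.

Folding the 7 weights λ_j+ρ into Ā_7 (reps in the given 2-coord order):

  λ_1 → (0, 6);  λ_2 → (0, 6);  λ_3 → (0, 6);  λ_4 → (2, 2);  λ_5 → (2, 2);  λ_6 → (0, 6);  λ_7 → (0, 6)

The 7 indices split into 2 linkage classes (same alcove rep ⇔ same W_7-dot-orbit):

[[1, 2, 3, 6, 7], [4, 5]]


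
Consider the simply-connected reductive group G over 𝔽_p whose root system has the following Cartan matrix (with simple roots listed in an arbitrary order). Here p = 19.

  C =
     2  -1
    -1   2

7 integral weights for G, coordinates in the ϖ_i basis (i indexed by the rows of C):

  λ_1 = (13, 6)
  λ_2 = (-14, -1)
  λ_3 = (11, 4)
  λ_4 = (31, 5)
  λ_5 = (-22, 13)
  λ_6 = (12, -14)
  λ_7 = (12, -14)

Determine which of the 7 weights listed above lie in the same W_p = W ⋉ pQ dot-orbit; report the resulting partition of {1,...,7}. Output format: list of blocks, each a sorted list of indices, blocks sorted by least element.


Root system A_2: the 2×2 matrix C matches after relabeling.

Folding the 7 weights λ_j+ρ into Ā_19 (reps in the given 2-coord order):

  1: (12, 5) · 2: (0, 13) · 3: (12, 5) · 4: (0, 13) · 5: (12, 5) · 6: (0, 13) · 7: (0, 13)

The 7 indices split into 2 linkage classes (same alcove rep ⇔ same W_19-dot-orbit):

[[1, 3, 5], [2, 4, 6, 7]]


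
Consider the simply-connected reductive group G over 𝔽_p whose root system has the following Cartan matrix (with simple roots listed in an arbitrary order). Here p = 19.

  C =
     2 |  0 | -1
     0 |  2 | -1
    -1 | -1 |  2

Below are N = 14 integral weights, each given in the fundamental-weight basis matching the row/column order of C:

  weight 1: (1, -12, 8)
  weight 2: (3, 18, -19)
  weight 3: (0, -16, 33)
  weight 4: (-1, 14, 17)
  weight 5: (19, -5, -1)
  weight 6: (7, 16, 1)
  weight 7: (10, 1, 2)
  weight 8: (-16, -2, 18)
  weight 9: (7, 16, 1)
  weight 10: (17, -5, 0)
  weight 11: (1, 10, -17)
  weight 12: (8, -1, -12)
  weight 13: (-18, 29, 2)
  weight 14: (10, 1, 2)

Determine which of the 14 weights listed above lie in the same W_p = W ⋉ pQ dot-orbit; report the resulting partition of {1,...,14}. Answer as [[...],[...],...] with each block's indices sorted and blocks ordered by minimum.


Cartan matrix: type A_3 (|W|=24); un-permuting the 3 rows.

Folding the 14 weights λ_j+ρ into Ā_19 (reps in the given 3-coord order):

    [1] (0, 9, 2)
    [2] (14, 1, 4)
    [3] (15, 1, 3)
    [4] (14, 1, 4)
    [5] (15, 1, 3)
    [6] (0, 9, 2)
    [7] (11, 2, 3)
    [8] (15, 1, 3)
    [9] (0, 9, 2)
    [10] (15, 1, 3)
    [11] (11, 2, 3)
    [12] (0, 9, 2)
    [13] (11, 2, 3)
    [14] (11, 2, 3)

Linkage partition of the 14 weights (4 classes, p=19):

[[1, 6, 9, 12], [2, 4], [3, 5, 8, 10], [7, 11, 13, 14]]


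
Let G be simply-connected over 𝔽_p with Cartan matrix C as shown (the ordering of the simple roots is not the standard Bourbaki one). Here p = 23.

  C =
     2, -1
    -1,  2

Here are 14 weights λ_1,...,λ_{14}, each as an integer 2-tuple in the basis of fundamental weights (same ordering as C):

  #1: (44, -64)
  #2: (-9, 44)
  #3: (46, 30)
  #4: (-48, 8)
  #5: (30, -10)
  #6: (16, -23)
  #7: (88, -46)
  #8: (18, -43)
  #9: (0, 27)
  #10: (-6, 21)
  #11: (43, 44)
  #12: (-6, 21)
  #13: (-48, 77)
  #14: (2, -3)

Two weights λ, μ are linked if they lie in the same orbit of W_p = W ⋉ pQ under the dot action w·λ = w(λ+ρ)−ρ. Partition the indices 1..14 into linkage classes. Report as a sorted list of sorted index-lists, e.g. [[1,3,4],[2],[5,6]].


Dynkin diagram of C (from the 2 off-diagonal −1 entries): A_2.

Each λ_j+ρ reduced to Ā_23; 2-tuples below use C's row order:

  λ_1+ρ ↦ (5, 17);  λ_2+ρ ↦ (14, 1);  λ_3+ρ ↦ (14, 1);  λ_4+ρ ↦ (14, 1);  λ_5+ρ ↦ (14, 1);  λ_6+ρ ↦ (5, 17);  λ_7+ρ ↦ (1, 2);  λ_8+ρ ↦ (4, 0);  λ_9+ρ ↦ (5, 17);  λ_10+ρ ↦ (5, 17);  λ_11+ρ ↦ (1, 2);  λ_12+ρ ↦ (5, 17);  λ_13+ρ ↦ (14, 1);  λ_14+ρ ↦ (1, 2)

The 14 indices split into 4 linkage classes (same alcove rep ⇔ same W_23-dot-orbit):

[[1, 6, 9, 10, 12], [2, 3, 4, 5, 13], [7, 11, 14], [8]]


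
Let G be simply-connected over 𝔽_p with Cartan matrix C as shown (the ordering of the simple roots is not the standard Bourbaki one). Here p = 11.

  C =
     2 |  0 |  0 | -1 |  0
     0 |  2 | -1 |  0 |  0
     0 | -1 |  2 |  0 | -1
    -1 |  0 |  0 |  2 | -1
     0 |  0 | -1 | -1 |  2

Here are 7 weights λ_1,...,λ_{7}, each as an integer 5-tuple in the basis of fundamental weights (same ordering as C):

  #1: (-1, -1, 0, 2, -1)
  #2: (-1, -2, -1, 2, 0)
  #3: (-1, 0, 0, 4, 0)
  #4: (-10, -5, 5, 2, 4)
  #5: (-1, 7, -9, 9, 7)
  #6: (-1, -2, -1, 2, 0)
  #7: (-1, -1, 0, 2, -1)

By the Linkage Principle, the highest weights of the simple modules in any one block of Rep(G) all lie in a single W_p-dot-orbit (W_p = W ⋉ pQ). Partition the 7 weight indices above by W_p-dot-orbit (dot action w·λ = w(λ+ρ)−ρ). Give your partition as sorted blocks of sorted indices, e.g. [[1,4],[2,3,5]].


Type A_5, rank 5, |W|=720; reorder rows/cols to standard.

W_11-reps of the 7 weights in Ā_11 (same 5-coord order as C):

  λ_1+ρ ↦ (0, 0, 1, 3, 0);  λ_2+ρ ↦ (0, 0, 1, 3, 0);  λ_3+ρ ↦ (0, 1, 1, 5, 1);  λ_4+ρ ↦ (0, 1, 1, 5, 1);  λ_5+ρ ↦ (0, 0, 1, 3, 0);  λ_6+ρ ↦ (0, 0, 1, 3, 0);  λ_7+ρ ↦ (0, 0, 1, 3, 0)

2 distinct reps among the 7 weights ⇒ 2 W_11-linkage classes:

[[1, 2, 5, 6, 7], [3, 4]]


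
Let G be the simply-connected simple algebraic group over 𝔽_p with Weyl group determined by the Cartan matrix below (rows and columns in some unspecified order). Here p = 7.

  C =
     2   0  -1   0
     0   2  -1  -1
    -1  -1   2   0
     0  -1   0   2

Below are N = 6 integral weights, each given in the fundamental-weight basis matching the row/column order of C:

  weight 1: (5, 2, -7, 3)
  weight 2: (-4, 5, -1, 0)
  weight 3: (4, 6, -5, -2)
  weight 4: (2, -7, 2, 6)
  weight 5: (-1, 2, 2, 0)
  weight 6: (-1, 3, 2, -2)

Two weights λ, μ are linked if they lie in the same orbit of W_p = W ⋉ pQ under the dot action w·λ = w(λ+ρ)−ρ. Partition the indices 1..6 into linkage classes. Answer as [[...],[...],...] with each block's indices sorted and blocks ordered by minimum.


Root system A_4: the 4×4 matrix C matches after relabeling.

W_7-reps of the 6 weights in Ā_7 (same 4-coord order as C):

  1: (0, 3, 3, 1);  2: (0, 3, 3, 1);  3: (0, 2, 4, 0);  4: (0, 3, 3, 1);  5: (0, 3, 3, 1);  6: (0, 3, 3, 1)

Partition of {1..6} into 2 W_7-dot-orbits:

[[1, 2, 4, 5, 6], [3]]


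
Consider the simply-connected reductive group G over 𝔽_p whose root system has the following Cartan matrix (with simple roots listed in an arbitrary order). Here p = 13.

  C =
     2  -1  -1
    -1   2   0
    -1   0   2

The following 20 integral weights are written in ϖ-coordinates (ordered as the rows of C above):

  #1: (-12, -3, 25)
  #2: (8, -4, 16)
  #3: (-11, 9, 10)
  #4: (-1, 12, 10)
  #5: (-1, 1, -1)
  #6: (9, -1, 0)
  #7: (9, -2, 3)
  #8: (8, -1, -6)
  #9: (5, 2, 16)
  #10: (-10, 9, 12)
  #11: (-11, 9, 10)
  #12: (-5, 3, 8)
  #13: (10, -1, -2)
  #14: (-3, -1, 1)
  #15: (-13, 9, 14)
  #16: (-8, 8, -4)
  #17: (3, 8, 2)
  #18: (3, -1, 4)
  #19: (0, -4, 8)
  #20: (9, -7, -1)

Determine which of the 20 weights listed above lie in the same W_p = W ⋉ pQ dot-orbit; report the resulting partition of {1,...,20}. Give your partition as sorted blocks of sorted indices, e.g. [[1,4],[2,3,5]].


Dynkin diagram of C (from the 4 off-diagonal −1 entries): A_3.

Ā_13 reps of the 20 weights (A_3, coords as presented):

    λ_1+ρ ↦ (0, 2, 0)
    λ_2+ρ ↦ (4, 6, 0)
    λ_3+ρ ↦ (10, 0, 1)
    λ_4+ρ ↦ (0, 2, 0)
    λ_5+ρ ↦ (0, 2, 0)
    λ_6+ρ ↦ (10, 0, 1)
    λ_7+ρ ↦ (9, 0, 3)
    λ_8+ρ ↦ (4, 0, 5)
    λ_9+ρ ↦ (4, 6, 0)
    λ_10+ρ ↦ (9, 0, 3)
    λ_11+ρ ↦ (10, 0, 1)
    λ_12+ρ ↦ (4, 0, 5)
    λ_13+ρ ↦ (10, 0, 1)
    λ_14+ρ ↦ (0, 2, 0)
    λ_15+ρ ↦ (10, 0, 1)
    λ_16+ρ ↦ (2, 1, 7)
    λ_17+ρ ↦ (4, 6, 0)
    λ_18+ρ ↦ (4, 0, 5)
    λ_19+ρ ↦ (2, 1, 7)
    λ_20+ρ ↦ (4, 6, 0)

Linkage partition of the 20 weights (6 classes, p=13):

[[1, 4, 5, 14], [2, 9, 17, 20], [3, 6, 11, 13, 15], [7, 10], [8, 12, 18], [16, 19]]


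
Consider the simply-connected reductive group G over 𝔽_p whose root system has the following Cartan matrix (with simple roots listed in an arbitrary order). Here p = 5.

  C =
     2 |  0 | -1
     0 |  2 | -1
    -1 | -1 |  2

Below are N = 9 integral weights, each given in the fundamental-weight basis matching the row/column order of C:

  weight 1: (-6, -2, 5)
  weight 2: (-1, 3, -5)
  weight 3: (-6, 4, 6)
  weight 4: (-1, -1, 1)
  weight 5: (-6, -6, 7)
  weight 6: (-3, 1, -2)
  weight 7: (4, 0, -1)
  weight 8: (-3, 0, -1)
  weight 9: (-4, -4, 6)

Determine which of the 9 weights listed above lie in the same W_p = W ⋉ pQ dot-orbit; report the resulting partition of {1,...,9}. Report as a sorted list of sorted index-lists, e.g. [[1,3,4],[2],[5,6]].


Root system A_3: the 3×3 matrix C matches after relabeling.

W_5-reps of the 9 weights in Ā_5 (same 3-coord order as C):

    [1] (4, 0, 0)
    [2] (4, 0, 0)
    [3] (0, 0, 2)
    [4] (0, 0, 2)
    [5] (0, 0, 2)
    [6] (1, 1, 1)
    [7] (4, 0, 0)
    [8] (0, 1, 1)
    [9] (1, 1, 1)

The 9 indices split into 4 linkage classes (same alcove rep ⇔ same W_5-dot-orbit):

[[1, 2, 7], [3, 4, 5], [6, 9], [8]]


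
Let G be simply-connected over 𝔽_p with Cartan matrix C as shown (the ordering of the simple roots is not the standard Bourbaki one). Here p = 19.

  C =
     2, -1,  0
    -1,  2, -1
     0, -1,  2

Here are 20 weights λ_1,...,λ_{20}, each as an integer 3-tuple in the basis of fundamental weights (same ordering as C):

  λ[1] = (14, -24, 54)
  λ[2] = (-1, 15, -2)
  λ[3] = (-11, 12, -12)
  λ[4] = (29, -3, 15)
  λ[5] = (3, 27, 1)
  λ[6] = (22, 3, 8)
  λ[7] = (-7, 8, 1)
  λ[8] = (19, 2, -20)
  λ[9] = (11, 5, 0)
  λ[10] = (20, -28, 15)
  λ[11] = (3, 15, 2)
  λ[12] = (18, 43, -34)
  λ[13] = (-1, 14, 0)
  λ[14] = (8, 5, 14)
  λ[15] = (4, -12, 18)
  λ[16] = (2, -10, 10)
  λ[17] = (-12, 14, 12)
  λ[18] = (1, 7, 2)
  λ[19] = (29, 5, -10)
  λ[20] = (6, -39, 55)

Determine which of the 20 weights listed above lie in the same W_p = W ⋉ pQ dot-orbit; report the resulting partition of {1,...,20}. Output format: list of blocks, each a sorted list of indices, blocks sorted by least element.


Type A_3, rank 3, |W|=24; reorder rows/cols to standard.

Each λ_j+ρ reduced to Ā_19; 3-tuples below use C's row order:

  λ_1+ρ ↦ (2, 4, 4)
  λ_2+ρ ↦ (0, 15, 1)
  λ_3+ρ ↦ (2, 8, 3)
  λ_4+ρ ↦ (6, 3, 2)
  λ_5+ρ ↦ (2, 4, 4)
  λ_6+ρ ↦ (2, 4, 4)
  λ_7+ρ ↦ (6, 3, 2)
  λ_8+ρ ↦ (0, 15, 1)
  λ_9+ρ ↦ (12, 6, 1)
  λ_10+ρ ↦ (2, 8, 3)
  λ_11+ρ ↦ (0, 15, 1)
  λ_12+ρ ↦ (6, 5, 8)
  λ_13+ρ ↦ (0, 15, 1)
  λ_14+ρ ↦ (2, 4, 4)
  λ_15+ρ ↦ (6, 5, 8)
  λ_16+ρ ↦ (6, 3, 2)
  λ_17+ρ ↦ (2, 4, 4)
  λ_18+ρ ↦ (2, 8, 3)
  λ_19+ρ ↦ (2, 8, 3)
  λ_20+ρ ↦ (12, 6, 1)

These 20 weights hit 6 W_19-dot-orbits; sizes (5, 4, 4, 3, 2, 2):

[[1, 5, 6, 14, 17], [2, 8, 11, 13], [3, 10, 18, 19], [4, 7, 16], [9, 20], [12, 15]]
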